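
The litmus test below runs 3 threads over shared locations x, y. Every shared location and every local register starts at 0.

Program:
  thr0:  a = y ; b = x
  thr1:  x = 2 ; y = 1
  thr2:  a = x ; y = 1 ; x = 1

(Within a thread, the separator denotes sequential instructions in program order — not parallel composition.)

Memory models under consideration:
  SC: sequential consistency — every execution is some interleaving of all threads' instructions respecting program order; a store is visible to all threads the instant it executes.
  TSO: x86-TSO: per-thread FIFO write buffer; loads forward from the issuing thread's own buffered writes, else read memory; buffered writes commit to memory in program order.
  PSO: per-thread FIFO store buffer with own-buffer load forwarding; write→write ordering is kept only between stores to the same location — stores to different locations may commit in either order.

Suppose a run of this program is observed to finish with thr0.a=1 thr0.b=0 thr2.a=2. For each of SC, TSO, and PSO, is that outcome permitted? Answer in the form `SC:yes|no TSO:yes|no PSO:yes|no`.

outcome vector order: (thr0.a,thr0.b,thr2.a)
SC: 11 outcomes — {<0 0 0> <0 0 2> <0 1 0> <0 1 2> <0 2 0> <0 2 2> <1 0 0> <1 1 0> <1 1 2> <1 2 0> <1 2 2>}
TSO: 11 outcomes — {<0 0 0> <0 0 2> <0 1 0> <0 1 2> <0 2 0> <0 2 2> <1 0 0> <1 1 0> <1 1 2> <1 2 0> <1 2 2>}
PSO: 12 outcomes — {<0 0 0> <0 0 2> <0 1 0> <0 1 2> <0 2 0> <0 2 2> <1 0 0> <1 0 2> <1 1 0> <1 1 2> <1 2 0> <1 2 2>}
target <1 0 2> ∈ {PSO}

SC:no TSO:no PSO:yes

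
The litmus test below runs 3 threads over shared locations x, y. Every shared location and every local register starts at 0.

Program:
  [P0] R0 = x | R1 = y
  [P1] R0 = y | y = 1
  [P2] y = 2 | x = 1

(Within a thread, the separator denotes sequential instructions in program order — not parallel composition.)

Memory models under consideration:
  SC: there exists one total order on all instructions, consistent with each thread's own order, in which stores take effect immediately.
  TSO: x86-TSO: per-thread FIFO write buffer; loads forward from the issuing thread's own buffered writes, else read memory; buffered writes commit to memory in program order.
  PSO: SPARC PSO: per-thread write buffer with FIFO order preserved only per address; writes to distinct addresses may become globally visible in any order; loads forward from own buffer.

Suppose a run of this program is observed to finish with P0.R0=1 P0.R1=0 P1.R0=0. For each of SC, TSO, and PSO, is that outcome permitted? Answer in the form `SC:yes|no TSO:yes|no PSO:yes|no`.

outcome vector order: (P0.R0,P0.R1,P1.R0)
[SC] allowed = {0/0/0; 0/0/2; 0/1/0; 0/1/2; 0/2/0; 0/2/2; 1/1/0; 1/1/2; 1/2/0; 1/2/2}
[TSO] allowed = {0/0/0; 0/0/2; 0/1/0; 0/1/2; 0/2/0; 0/2/2; 1/1/0; 1/1/2; 1/2/0; 1/2/2}
[PSO] allowed = {0/0/0; 0/0/2; 0/1/0; 0/1/2; 0/2/0; 0/2/2; 1/0/0; 1/0/2; 1/1/0; 1/1/2; 1/2/0; 1/2/2}
target 1/0/0 ∈ {PSO}

SC:no TSO:no PSO:yes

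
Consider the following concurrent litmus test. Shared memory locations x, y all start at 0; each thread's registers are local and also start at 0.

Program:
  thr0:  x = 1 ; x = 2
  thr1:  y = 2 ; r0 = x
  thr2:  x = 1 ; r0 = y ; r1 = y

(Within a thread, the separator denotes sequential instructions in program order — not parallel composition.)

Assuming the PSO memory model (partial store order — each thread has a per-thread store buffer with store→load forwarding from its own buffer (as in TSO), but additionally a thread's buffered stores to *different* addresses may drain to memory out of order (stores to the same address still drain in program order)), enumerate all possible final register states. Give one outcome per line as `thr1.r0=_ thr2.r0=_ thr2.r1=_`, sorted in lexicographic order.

outcome vector order: (thr1.r0,thr2.r0,thr2.r1)
|PSO outcomes| = 9

thr1.r0=0 thr2.r0=0 thr2.r1=0
thr1.r0=0 thr2.r0=0 thr2.r1=2
thr1.r0=0 thr2.r0=2 thr2.r1=2
thr1.r0=1 thr2.r0=0 thr2.r1=0
thr1.r0=1 thr2.r0=0 thr2.r1=2
thr1.r0=1 thr2.r0=2 thr2.r1=2
thr1.r0=2 thr2.r0=0 thr2.r1=0
thr1.r0=2 thr2.r0=0 thr2.r1=2
thr1.r0=2 thr2.r0=2 thr2.r1=2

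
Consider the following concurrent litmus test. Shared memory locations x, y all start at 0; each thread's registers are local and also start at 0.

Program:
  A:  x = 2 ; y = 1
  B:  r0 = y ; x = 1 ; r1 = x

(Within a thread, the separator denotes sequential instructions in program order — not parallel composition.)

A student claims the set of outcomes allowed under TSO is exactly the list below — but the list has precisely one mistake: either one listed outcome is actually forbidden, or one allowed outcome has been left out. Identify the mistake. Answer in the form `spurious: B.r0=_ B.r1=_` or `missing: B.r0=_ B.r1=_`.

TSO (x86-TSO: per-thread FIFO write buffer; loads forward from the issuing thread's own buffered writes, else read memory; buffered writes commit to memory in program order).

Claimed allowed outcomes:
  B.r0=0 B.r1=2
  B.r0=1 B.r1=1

outcome vector order: (B.r0,B.r1)
TSO: 3 outcomes — {0/1 0/2 1/1}
TSO∖claimed = {0/1}

missing: B.r0=0 B.r1=1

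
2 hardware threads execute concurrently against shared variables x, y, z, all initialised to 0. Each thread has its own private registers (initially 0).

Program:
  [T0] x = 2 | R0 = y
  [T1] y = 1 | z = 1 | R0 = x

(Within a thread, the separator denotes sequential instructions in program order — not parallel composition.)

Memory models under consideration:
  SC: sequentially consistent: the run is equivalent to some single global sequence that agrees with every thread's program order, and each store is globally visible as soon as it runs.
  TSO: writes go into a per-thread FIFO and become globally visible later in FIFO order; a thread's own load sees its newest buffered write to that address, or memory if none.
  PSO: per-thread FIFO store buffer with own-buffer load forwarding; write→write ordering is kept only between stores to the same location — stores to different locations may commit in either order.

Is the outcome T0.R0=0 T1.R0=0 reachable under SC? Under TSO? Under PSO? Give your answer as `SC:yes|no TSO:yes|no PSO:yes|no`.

SC:no TSO:yes PSO:yes

outcome vector order: (T0.R0,T1.R0)
SC (3): 0/2, 1/0, 1/2
TSO (4): 0/0, 0/2, 1/0, 1/2
PSO (4): 0/0, 0/2, 1/0, 1/2
target 0/0 ∈ {TSO,PSO}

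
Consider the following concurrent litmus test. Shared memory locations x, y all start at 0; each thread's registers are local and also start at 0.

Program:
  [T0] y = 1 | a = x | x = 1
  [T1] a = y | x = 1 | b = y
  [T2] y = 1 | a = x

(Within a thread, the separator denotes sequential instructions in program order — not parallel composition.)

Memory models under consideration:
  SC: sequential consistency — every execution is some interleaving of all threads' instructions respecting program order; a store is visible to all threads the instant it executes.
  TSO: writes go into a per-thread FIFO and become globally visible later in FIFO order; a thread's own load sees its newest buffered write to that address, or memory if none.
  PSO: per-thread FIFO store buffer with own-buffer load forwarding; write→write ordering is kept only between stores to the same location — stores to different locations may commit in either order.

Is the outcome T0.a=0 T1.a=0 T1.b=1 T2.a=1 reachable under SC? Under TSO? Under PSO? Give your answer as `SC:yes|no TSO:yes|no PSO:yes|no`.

outcome vector order: (T0.a,T1.a,T1.b,T2.a)
under SC → <0 0 1 0>, <0 0 1 1>, <0 1 1 0>, <0 1 1 1>, <1 0 0 1>, <1 0 1 0>, <1 0 1 1>, <1 1 1 0>, <1 1 1 1>
under TSO → <0 0 0 0>, <0 0 0 1>, <0 0 1 0>, <0 0 1 1>, <0 1 1 0>, <0 1 1 1>, <1 0 0 0>, <1 0 0 1>, <1 0 1 0>, <1 0 1 1>, <1 1 1 0>, <1 1 1 1>
under PSO → <0 0 0 0>, <0 0 0 1>, <0 0 1 0>, <0 0 1 1>, <0 1 1 0>, <0 1 1 1>, <1 0 0 0>, <1 0 0 1>, <1 0 1 0>, <1 0 1 1>, <1 1 1 0>, <1 1 1 1>
target <0 0 1 1> ∈ {SC,TSO,PSO}

SC:yes TSO:yes PSO:yes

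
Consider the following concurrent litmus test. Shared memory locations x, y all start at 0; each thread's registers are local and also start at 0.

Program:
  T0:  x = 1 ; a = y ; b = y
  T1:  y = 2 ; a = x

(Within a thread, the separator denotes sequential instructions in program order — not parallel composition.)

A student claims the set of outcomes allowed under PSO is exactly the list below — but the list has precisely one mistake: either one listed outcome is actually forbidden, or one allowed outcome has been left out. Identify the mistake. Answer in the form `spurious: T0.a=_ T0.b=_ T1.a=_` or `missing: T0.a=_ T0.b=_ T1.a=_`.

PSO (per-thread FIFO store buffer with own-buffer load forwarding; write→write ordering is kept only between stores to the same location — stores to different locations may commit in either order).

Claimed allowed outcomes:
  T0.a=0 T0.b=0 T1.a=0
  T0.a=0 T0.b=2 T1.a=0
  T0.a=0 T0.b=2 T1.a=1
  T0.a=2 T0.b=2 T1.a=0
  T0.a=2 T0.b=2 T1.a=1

outcome vector order: (T0.a,T0.b,T1.a)
PSO: 6 outcomes — {<0 0 0>; <0 0 1>; <0 2 0>; <0 2 1>; <2 2 0>; <2 2 1>}
PSO∖claimed = {<0 0 1>}

missing: T0.a=0 T0.b=0 T1.a=1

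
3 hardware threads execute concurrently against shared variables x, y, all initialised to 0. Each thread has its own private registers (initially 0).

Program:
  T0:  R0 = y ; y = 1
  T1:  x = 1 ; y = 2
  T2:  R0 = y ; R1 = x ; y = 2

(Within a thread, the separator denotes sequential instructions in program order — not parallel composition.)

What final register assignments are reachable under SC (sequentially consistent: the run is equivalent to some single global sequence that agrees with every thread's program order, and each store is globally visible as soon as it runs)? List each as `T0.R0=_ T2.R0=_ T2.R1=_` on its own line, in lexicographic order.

outcome vector order: (T0.R0,T2.R0,T2.R1)
|SC outcomes| = 9

T0.R0=0 T2.R0=0 T2.R1=0
T0.R0=0 T2.R0=0 T2.R1=1
T0.R0=0 T2.R0=1 T2.R1=0
T0.R0=0 T2.R0=1 T2.R1=1
T0.R0=0 T2.R0=2 T2.R1=1
T0.R0=2 T2.R0=0 T2.R1=0
T0.R0=2 T2.R0=0 T2.R1=1
T0.R0=2 T2.R0=1 T2.R1=1
T0.R0=2 T2.R0=2 T2.R1=1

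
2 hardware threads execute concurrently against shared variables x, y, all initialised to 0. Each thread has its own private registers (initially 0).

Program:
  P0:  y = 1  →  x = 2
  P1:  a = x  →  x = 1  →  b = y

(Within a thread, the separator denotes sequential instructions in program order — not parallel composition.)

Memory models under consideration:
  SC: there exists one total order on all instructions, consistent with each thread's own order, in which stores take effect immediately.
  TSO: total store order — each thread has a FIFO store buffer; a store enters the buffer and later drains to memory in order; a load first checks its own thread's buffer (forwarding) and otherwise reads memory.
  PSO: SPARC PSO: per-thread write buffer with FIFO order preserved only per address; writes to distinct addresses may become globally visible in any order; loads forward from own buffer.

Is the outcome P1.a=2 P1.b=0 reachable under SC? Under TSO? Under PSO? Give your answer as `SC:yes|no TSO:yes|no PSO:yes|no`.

SC:no TSO:no PSO:yes

outcome vector order: (P1.a,P1.b)
SC: 3 outcomes — {(0,0); (0,1); (2,1)}
TSO: 3 outcomes — {(0,0); (0,1); (2,1)}
PSO: 4 outcomes — {(0,0); (0,1); (2,0); (2,1)}
target (2,0) ∈ {PSO}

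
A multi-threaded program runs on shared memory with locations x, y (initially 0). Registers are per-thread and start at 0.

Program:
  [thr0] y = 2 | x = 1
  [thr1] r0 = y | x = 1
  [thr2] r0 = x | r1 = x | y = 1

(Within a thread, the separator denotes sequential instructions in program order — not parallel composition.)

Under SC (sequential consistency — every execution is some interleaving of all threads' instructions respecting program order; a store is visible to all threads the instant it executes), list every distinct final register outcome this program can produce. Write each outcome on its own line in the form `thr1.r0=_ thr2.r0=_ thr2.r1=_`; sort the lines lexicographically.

thr1.r0=0 thr2.r0=0 thr2.r1=0
thr1.r0=0 thr2.r0=0 thr2.r1=1
thr1.r0=0 thr2.r0=1 thr2.r1=1
thr1.r0=1 thr2.r0=0 thr2.r1=0
thr1.r0=1 thr2.r0=0 thr2.r1=1
thr1.r0=1 thr2.r0=1 thr2.r1=1
thr1.r0=2 thr2.r0=0 thr2.r1=0
thr1.r0=2 thr2.r0=0 thr2.r1=1
thr1.r0=2 thr2.r0=1 thr2.r1=1

outcome vector order: (thr1.r0,thr2.r0,thr2.r1)
|SC outcomes| = 9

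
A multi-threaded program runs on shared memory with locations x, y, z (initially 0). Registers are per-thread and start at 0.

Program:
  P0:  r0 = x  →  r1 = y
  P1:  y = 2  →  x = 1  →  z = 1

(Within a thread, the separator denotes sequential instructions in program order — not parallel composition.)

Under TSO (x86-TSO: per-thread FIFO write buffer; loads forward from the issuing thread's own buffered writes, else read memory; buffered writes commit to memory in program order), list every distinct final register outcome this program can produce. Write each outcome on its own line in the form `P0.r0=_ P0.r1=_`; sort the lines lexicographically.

P0.r0=0 P0.r1=0
P0.r0=0 P0.r1=2
P0.r0=1 P0.r1=2

outcome vector order: (P0.r0,P0.r1)
|TSO outcomes| = 3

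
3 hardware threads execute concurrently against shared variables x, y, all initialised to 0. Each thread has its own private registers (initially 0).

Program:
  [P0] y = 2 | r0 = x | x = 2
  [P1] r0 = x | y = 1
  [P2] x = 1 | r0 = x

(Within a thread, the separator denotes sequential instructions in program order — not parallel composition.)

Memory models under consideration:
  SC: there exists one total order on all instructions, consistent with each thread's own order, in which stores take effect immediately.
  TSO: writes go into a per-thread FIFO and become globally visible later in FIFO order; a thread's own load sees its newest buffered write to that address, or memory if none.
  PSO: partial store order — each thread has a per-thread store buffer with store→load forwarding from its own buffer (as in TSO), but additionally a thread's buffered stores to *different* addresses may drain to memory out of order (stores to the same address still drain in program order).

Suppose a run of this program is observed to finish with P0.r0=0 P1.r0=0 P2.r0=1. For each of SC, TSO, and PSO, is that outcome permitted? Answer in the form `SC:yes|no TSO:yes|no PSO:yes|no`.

outcome vector order: (P0.r0,P1.r0,P2.r0)
under SC → 0/0/1; 0/0/2; 0/1/1; 0/1/2; 0/2/1; 0/2/2; 1/0/1; 1/0/2; 1/1/1; 1/1/2; 1/2/1; 1/2/2
under TSO → 0/0/1; 0/0/2; 0/1/1; 0/1/2; 0/2/1; 0/2/2; 1/0/1; 1/0/2; 1/1/1; 1/1/2; 1/2/1; 1/2/2
under PSO → 0/0/1; 0/0/2; 0/1/1; 0/1/2; 0/2/1; 0/2/2; 1/0/1; 1/0/2; 1/1/1; 1/1/2; 1/2/1; 1/2/2
target 0/0/1 ∈ {SC,TSO,PSO}

SC:yes TSO:yes PSO:yes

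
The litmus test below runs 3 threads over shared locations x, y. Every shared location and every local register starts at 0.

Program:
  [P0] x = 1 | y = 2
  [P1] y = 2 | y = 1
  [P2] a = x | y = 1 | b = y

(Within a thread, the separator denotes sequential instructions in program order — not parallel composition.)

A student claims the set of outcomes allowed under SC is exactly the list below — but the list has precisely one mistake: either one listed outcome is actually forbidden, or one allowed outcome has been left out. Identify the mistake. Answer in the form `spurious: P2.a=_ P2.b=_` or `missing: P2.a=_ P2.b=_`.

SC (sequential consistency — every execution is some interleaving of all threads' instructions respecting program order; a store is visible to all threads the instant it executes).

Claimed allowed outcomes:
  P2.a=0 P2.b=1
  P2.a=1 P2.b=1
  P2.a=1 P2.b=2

outcome vector order: (P2.a,P2.b)
under SC → (0,1); (0,2); (1,1); (1,2)
SC∖claimed = {(0,2)}

missing: P2.a=0 P2.b=2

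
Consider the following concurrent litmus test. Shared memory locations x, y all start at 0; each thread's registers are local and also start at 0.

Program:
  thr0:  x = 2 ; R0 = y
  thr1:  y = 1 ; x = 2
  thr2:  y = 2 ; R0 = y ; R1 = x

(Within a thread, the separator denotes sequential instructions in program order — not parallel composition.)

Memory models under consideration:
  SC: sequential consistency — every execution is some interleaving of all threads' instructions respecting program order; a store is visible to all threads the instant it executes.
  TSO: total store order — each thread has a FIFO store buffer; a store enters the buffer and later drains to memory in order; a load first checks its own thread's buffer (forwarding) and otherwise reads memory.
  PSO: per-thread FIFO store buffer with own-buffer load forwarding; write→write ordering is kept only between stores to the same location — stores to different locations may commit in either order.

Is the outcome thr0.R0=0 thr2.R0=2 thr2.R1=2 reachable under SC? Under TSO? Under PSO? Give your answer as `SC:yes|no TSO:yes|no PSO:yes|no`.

SC:yes TSO:yes PSO:yes

outcome vector order: (thr0.R0,thr2.R0,thr2.R1)
SC (9): 0/1/2; 0/2/2; 1/1/0; 1/1/2; 1/2/0; 1/2/2; 2/1/2; 2/2/0; 2/2/2
TSO (12): 0/1/0; 0/1/2; 0/2/0; 0/2/2; 1/1/0; 1/1/2; 1/2/0; 1/2/2; 2/1/0; 2/1/2; 2/2/0; 2/2/2
PSO (12): 0/1/0; 0/1/2; 0/2/0; 0/2/2; 1/1/0; 1/1/2; 1/2/0; 1/2/2; 2/1/0; 2/1/2; 2/2/0; 2/2/2
target 0/2/2 ∈ {SC,TSO,PSO}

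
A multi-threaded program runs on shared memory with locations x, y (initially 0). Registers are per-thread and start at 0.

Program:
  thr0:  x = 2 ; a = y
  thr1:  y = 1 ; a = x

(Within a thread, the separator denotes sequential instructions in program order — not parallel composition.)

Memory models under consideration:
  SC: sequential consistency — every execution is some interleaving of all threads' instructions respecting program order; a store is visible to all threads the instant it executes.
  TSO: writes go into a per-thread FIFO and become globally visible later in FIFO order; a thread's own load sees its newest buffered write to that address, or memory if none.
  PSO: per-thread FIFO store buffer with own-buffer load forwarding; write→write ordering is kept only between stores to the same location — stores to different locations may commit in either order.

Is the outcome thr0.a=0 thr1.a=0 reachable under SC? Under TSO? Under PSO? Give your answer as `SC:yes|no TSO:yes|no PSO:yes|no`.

SC:no TSO:yes PSO:yes

outcome vector order: (thr0.a,thr1.a)
under SC → <0 2> <1 0> <1 2>
under TSO → <0 0> <0 2> <1 0> <1 2>
under PSO → <0 0> <0 2> <1 0> <1 2>
target <0 0> ∈ {TSO,PSO}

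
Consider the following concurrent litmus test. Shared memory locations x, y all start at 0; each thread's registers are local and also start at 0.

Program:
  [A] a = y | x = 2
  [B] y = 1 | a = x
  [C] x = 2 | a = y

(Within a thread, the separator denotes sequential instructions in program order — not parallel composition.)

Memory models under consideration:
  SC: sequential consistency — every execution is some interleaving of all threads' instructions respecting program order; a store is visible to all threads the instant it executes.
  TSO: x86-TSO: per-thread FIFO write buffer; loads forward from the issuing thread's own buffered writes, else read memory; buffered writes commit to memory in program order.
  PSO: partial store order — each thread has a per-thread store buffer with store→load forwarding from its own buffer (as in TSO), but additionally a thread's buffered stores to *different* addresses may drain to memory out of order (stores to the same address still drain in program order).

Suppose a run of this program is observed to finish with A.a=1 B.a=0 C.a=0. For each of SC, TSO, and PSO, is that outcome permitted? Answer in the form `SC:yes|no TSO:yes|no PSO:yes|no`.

SC:no TSO:yes PSO:yes

outcome vector order: (A.a,B.a,C.a)
SC (6): 0/0/1; 0/2/0; 0/2/1; 1/0/1; 1/2/0; 1/2/1
TSO (8): 0/0/0; 0/0/1; 0/2/0; 0/2/1; 1/0/0; 1/0/1; 1/2/0; 1/2/1
PSO (8): 0/0/0; 0/0/1; 0/2/0; 0/2/1; 1/0/0; 1/0/1; 1/2/0; 1/2/1
target 1/0/0 ∈ {TSO,PSO}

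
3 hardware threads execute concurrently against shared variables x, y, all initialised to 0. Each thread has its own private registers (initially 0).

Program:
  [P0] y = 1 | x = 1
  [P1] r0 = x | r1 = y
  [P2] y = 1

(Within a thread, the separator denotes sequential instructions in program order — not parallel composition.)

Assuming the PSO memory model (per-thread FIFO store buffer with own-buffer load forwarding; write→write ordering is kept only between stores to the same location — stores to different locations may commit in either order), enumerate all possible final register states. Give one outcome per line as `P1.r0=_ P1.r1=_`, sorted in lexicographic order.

outcome vector order: (P1.r0,P1.r1)
|PSO outcomes| = 4

P1.r0=0 P1.r1=0
P1.r0=0 P1.r1=1
P1.r0=1 P1.r1=0
P1.r0=1 P1.r1=1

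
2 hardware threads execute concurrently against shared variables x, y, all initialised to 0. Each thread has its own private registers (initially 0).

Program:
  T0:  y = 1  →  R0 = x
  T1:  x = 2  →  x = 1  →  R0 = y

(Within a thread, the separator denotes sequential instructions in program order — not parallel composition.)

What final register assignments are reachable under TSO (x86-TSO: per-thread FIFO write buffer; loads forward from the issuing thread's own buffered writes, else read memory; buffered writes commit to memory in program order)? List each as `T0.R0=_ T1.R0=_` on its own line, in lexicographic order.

outcome vector order: (T0.R0,T1.R0)
|TSO outcomes| = 6

T0.R0=0 T1.R0=0
T0.R0=0 T1.R0=1
T0.R0=1 T1.R0=0
T0.R0=1 T1.R0=1
T0.R0=2 T1.R0=0
T0.R0=2 T1.R0=1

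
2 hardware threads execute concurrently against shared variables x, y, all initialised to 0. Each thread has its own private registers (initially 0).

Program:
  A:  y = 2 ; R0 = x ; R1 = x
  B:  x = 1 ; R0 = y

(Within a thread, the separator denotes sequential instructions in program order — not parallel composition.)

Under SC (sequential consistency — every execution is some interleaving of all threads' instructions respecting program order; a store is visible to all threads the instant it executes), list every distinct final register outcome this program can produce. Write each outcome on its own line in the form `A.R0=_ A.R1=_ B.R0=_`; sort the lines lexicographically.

A.R0=0 A.R1=0 B.R0=2
A.R0=0 A.R1=1 B.R0=2
A.R0=1 A.R1=1 B.R0=0
A.R0=1 A.R1=1 B.R0=2

outcome vector order: (A.R0,A.R1,B.R0)
|SC outcomes| = 4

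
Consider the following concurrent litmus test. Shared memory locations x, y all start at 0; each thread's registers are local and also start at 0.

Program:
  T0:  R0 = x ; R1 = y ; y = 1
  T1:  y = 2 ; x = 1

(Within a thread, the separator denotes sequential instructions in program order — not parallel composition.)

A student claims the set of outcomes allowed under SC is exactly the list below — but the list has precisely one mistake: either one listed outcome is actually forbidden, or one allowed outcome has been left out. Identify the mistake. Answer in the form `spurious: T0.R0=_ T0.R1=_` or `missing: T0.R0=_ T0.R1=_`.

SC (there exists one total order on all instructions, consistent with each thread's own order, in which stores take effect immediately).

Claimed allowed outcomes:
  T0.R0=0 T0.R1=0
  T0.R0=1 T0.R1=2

outcome vector order: (T0.R0,T0.R1)
[SC] allowed = {0/0; 0/2; 1/2}
SC∖claimed = {0/2}

missing: T0.R0=0 T0.R1=2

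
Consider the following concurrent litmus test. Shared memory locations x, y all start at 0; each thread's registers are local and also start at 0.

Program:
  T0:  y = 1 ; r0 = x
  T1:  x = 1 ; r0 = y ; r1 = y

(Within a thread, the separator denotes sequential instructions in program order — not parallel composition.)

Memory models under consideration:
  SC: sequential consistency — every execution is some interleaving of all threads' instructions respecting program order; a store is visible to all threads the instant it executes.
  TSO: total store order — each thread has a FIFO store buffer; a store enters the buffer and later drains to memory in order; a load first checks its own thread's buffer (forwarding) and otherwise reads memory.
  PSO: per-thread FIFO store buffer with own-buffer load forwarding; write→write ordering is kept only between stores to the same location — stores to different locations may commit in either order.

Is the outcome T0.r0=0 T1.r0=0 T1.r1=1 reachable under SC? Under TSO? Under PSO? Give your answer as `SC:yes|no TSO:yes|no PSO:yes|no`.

outcome vector order: (T0.r0,T1.r0,T1.r1)
[SC] allowed = {011 100 101 111}
[TSO] allowed = {000 001 011 100 101 111}
[PSO] allowed = {000 001 011 100 101 111}
target 001 ∈ {TSO,PSO}

SC:no TSO:yes PSO:yes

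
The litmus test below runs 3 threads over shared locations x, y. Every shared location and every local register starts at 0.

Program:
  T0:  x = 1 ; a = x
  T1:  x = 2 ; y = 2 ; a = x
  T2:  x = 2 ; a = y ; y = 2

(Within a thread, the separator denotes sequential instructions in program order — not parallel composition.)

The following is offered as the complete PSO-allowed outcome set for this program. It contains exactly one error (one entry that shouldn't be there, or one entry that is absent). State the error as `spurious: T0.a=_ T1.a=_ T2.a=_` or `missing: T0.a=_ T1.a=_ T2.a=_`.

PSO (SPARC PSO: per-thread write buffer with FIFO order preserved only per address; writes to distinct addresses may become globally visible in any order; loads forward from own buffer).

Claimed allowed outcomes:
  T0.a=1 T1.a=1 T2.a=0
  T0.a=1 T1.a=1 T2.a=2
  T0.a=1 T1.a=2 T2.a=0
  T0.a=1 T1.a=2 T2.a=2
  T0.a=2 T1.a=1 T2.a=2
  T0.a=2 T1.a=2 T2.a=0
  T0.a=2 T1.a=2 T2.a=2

missing: T0.a=2 T1.a=1 T2.a=0

outcome vector order: (T0.a,T1.a,T2.a)
PSO (8): (1,1,0); (1,1,2); (1,2,0); (1,2,2); (2,1,0); (2,1,2); (2,2,0); (2,2,2)
PSO∖claimed = {(2,1,0)}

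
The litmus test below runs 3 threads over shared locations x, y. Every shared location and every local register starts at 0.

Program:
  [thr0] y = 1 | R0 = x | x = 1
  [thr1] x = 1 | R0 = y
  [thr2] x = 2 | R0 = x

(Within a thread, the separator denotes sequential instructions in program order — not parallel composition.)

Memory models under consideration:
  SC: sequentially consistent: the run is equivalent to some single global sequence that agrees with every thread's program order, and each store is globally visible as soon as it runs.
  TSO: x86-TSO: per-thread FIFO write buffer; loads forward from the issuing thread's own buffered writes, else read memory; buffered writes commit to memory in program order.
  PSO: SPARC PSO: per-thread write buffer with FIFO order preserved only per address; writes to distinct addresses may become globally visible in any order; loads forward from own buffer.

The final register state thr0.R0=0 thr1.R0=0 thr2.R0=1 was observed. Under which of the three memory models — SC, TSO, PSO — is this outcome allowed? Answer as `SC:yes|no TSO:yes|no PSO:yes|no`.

outcome vector order: (thr0.R0,thr1.R0,thr2.R0)
SC: 10 outcomes — {011; 012; 101; 102; 111; 112; 201; 202; 211; 212}
TSO: 12 outcomes — {001; 002; 011; 012; 101; 102; 111; 112; 201; 202; 211; 212}
PSO: 12 outcomes — {001; 002; 011; 012; 101; 102; 111; 112; 201; 202; 211; 212}
target 001 ∈ {TSO,PSO}

SC:no TSO:yes PSO:yes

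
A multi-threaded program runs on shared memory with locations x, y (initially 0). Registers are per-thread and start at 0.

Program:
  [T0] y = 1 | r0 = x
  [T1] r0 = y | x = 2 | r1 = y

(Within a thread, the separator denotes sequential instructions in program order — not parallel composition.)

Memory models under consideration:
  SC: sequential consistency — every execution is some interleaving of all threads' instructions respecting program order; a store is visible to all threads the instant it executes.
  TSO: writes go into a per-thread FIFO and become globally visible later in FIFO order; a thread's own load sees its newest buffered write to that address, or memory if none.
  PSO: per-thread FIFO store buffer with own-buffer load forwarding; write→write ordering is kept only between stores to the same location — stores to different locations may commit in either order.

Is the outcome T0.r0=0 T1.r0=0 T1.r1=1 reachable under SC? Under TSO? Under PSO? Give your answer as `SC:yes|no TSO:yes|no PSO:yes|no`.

SC:yes TSO:yes PSO:yes

outcome vector order: (T0.r0,T1.r0,T1.r1)
SC (5): 0/0/1; 0/1/1; 2/0/0; 2/0/1; 2/1/1
TSO (6): 0/0/0; 0/0/1; 0/1/1; 2/0/0; 2/0/1; 2/1/1
PSO (6): 0/0/0; 0/0/1; 0/1/1; 2/0/0; 2/0/1; 2/1/1
target 0/0/1 ∈ {SC,TSO,PSO}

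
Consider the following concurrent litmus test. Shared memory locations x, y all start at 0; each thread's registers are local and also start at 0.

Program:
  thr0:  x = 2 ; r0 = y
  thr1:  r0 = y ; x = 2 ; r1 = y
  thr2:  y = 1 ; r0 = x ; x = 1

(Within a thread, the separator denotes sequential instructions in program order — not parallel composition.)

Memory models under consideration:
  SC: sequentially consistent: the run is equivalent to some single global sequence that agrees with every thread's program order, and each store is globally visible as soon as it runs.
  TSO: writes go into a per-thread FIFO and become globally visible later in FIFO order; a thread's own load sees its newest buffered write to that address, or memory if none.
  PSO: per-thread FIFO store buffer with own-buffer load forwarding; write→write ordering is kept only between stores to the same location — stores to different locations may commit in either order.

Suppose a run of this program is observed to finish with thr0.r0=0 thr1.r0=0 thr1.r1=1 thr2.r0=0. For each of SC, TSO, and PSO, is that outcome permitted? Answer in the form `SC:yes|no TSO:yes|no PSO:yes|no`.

SC:no TSO:yes PSO:yes

outcome vector order: (thr0.r0,thr1.r0,thr1.r1,thr2.r0)
under SC → 0002, 0012, 0112, 1002, 1010, 1012, 1110, 1112
under TSO → 0000, 0002, 0010, 0012, 0110, 0112, 1000, 1002, 1010, 1012, 1110, 1112
under PSO → 0000, 0002, 0010, 0012, 0110, 0112, 1000, 1002, 1010, 1012, 1110, 1112
target 0010 ∈ {TSO,PSO}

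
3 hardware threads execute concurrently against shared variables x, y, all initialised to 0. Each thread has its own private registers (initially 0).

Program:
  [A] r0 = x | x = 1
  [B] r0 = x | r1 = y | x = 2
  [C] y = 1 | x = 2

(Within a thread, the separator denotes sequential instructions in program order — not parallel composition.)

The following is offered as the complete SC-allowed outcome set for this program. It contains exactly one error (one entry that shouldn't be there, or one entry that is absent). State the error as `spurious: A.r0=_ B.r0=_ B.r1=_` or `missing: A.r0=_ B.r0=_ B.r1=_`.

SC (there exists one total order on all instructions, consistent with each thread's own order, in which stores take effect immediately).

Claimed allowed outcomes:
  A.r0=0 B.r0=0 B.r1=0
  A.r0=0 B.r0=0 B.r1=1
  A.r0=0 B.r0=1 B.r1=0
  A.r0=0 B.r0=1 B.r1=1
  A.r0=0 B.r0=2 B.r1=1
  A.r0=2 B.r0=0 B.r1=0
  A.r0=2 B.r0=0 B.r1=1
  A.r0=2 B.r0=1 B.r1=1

missing: A.r0=2 B.r0=2 B.r1=1

outcome vector order: (A.r0,B.r0,B.r1)
SC (9): <0 0 0> <0 0 1> <0 1 0> <0 1 1> <0 2 1> <2 0 0> <2 0 1> <2 1 1> <2 2 1>
SC∖claimed = {<2 2 1>}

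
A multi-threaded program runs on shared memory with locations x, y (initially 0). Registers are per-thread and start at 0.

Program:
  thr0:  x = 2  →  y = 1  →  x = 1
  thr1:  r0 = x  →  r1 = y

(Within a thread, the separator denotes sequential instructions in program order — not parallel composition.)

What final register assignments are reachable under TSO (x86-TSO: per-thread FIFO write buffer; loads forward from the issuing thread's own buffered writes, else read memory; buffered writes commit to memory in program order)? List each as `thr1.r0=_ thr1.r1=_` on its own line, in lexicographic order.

thr1.r0=0 thr1.r1=0
thr1.r0=0 thr1.r1=1
thr1.r0=1 thr1.r1=1
thr1.r0=2 thr1.r1=0
thr1.r0=2 thr1.r1=1

outcome vector order: (thr1.r0,thr1.r1)
|TSO outcomes| = 5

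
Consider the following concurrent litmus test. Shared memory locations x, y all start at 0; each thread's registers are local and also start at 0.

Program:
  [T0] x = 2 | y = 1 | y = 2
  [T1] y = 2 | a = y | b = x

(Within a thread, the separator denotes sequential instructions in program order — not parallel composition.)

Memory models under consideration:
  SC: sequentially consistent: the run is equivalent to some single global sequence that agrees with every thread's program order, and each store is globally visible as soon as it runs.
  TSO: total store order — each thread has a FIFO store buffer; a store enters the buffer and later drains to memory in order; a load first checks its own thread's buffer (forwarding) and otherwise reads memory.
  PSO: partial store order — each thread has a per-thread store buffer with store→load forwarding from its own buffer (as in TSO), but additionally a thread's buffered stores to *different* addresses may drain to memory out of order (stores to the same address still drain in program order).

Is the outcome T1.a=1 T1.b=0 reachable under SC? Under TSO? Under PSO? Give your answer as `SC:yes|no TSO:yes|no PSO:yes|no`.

outcome vector order: (T1.a,T1.b)
under SC → 12; 20; 22
under TSO → 12; 20; 22
under PSO → 10; 12; 20; 22
target 10 ∈ {PSO}

SC:no TSO:no PSO:yes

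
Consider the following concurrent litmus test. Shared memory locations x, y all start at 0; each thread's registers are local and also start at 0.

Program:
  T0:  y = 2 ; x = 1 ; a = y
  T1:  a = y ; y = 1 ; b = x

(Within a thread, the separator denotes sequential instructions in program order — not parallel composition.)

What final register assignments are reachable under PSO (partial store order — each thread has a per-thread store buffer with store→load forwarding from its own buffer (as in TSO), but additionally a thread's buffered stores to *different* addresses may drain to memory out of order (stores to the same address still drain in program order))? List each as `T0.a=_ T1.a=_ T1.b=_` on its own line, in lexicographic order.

T0.a=1 T1.a=0 T1.b=0
T0.a=1 T1.a=0 T1.b=1
T0.a=1 T1.a=2 T1.b=0
T0.a=1 T1.a=2 T1.b=1
T0.a=2 T1.a=0 T1.b=0
T0.a=2 T1.a=0 T1.b=1
T0.a=2 T1.a=2 T1.b=0
T0.a=2 T1.a=2 T1.b=1

outcome vector order: (T0.a,T1.a,T1.b)
|PSO outcomes| = 8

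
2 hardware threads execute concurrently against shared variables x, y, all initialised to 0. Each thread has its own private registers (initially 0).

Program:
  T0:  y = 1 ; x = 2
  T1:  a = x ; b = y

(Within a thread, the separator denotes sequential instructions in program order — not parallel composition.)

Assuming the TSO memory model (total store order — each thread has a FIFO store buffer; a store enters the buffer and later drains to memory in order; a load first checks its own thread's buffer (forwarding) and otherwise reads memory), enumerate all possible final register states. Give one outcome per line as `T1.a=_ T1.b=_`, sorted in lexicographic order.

T1.a=0 T1.b=0
T1.a=0 T1.b=1
T1.a=2 T1.b=1

outcome vector order: (T1.a,T1.b)
|TSO outcomes| = 3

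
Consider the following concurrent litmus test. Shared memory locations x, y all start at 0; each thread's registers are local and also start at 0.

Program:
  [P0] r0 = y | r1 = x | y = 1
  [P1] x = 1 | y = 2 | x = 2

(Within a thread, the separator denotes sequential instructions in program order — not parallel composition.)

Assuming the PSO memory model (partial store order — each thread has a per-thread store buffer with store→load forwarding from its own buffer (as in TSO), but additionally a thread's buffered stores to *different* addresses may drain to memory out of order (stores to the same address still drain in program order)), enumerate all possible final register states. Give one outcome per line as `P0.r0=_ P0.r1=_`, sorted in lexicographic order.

P0.r0=0 P0.r1=0
P0.r0=0 P0.r1=1
P0.r0=0 P0.r1=2
P0.r0=2 P0.r1=0
P0.r0=2 P0.r1=1
P0.r0=2 P0.r1=2

outcome vector order: (P0.r0,P0.r1)
|PSO outcomes| = 6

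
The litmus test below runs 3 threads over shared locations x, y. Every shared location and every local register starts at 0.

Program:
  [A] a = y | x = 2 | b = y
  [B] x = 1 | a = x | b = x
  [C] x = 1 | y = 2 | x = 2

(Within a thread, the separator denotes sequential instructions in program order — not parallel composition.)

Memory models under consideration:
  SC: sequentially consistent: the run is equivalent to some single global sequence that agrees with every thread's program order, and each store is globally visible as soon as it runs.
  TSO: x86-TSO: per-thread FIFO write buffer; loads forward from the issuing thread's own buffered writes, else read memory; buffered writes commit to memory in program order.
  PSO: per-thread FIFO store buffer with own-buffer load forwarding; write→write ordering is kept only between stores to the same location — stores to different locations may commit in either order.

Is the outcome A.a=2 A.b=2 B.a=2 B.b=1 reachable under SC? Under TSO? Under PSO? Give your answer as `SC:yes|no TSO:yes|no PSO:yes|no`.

SC:no TSO:no PSO:yes

outcome vector order: (A.a,A.b,B.a,B.b)
[SC] allowed = {(0,0,1,1), (0,0,1,2), (0,0,2,1), (0,0,2,2), (0,2,1,1), (0,2,1,2), (0,2,2,1), (0,2,2,2), (2,2,1,1), (2,2,1,2), (2,2,2,2)}
[TSO] allowed = {(0,0,1,1), (0,0,1,2), (0,0,2,1), (0,0,2,2), (0,2,1,1), (0,2,1,2), (0,2,2,1), (0,2,2,2), (2,2,1,1), (2,2,1,2), (2,2,2,2)}
[PSO] allowed = {(0,0,1,1), (0,0,1,2), (0,0,2,1), (0,0,2,2), (0,2,1,1), (0,2,1,2), (0,2,2,1), (0,2,2,2), (2,2,1,1), (2,2,1,2), (2,2,2,1), (2,2,2,2)}
target (2,2,2,1) ∈ {PSO}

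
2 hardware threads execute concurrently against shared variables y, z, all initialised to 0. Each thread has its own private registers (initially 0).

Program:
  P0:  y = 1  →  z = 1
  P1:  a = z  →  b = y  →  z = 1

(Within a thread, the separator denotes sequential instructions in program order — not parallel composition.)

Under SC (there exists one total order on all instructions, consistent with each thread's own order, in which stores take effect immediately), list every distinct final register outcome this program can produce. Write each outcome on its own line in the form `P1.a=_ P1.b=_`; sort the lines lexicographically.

P1.a=0 P1.b=0
P1.a=0 P1.b=1
P1.a=1 P1.b=1

outcome vector order: (P1.a,P1.b)
|SC outcomes| = 3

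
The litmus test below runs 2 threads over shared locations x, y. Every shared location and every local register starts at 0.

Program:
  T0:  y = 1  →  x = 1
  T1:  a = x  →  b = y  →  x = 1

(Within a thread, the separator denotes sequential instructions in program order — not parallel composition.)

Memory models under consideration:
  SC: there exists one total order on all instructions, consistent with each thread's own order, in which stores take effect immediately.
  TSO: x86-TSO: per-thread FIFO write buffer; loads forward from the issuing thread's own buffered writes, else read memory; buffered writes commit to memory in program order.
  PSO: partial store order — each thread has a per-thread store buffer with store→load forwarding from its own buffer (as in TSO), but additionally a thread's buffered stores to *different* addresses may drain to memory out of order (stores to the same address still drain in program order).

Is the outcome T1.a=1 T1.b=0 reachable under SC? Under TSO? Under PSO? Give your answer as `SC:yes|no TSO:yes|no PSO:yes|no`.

outcome vector order: (T1.a,T1.b)
under SC → <0 0>, <0 1>, <1 1>
under TSO → <0 0>, <0 1>, <1 1>
under PSO → <0 0>, <0 1>, <1 0>, <1 1>
target <1 0> ∈ {PSO}

SC:no TSO:no PSO:yes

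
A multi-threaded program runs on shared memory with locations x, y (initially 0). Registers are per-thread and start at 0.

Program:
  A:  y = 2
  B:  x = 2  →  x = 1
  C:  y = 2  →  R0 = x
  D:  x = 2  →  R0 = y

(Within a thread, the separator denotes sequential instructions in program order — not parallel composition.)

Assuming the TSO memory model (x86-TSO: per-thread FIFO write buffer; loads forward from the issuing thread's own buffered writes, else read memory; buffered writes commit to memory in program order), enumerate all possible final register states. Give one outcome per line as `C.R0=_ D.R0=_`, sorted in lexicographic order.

C.R0=0 D.R0=0
C.R0=0 D.R0=2
C.R0=1 D.R0=0
C.R0=1 D.R0=2
C.R0=2 D.R0=0
C.R0=2 D.R0=2

outcome vector order: (C.R0,D.R0)
|TSO outcomes| = 6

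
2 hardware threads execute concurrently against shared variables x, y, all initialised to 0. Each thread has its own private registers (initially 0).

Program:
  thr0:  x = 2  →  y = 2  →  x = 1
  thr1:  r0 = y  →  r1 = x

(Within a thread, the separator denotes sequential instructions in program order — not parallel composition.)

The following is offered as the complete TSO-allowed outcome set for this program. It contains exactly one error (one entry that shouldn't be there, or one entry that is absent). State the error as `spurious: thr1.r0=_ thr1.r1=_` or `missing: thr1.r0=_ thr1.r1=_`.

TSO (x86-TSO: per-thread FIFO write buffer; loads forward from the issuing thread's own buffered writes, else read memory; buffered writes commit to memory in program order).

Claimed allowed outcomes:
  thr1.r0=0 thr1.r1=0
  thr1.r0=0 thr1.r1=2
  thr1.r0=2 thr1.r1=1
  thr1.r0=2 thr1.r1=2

missing: thr1.r0=0 thr1.r1=1

outcome vector order: (thr1.r0,thr1.r1)
TSO (5): 0/0; 0/1; 0/2; 2/1; 2/2
TSO∖claimed = {0/1}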